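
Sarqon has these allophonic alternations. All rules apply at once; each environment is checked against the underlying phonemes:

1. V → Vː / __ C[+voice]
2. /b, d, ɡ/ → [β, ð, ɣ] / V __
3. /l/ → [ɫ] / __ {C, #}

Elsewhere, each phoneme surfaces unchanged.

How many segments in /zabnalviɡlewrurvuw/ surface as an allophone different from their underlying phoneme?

Segments that undergo a rule: /a/ → [aː] (rule 1); /b/ → [β] (rule 2); /a/ → [aː] (rule 1); /l/ → [ɫ] (rule 3); /i/ → [iː] (rule 1); /ɡ/ → [ɣ] (rule 2); /e/ → [eː] (rule 1); /u/ → [uː] (rule 1); /u/ → [uː] (rule 1).
All other segments surface unchanged.

9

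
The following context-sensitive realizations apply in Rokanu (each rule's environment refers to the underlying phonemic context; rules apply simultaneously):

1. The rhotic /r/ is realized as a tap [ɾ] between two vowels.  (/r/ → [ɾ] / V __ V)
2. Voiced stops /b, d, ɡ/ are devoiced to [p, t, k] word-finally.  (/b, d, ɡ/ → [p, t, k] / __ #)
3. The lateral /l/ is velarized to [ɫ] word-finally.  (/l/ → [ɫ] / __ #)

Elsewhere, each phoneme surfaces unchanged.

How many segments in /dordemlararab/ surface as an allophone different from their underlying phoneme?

3

Segments that undergo a rule: /r/ → [ɾ] (rule 1); /r/ → [ɾ] (rule 1); /b/ → [p] (rule 2).
All other segments surface unchanged.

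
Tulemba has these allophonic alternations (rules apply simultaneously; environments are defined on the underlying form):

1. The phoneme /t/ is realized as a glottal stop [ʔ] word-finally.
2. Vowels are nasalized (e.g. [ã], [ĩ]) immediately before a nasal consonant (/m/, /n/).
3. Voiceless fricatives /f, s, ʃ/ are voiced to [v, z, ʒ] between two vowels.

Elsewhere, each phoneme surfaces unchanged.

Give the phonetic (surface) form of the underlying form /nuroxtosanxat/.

/n/ (word-initial) is unaffected → [n].
/u/ (between /n/ and /r/): rule 2 targets it, but not before a nasal consonant → unchanged [u].
/r/ — not in any rule's target class → [r].
/o/ (between /r/ and /x/): rule 2 targets it, but not before a nasal consonant → unchanged [o].
/x/ (between /o/ and /t/): no rule targets it → [x].
/t/ — between /x/ and /o/; rule 1 does not apply here → [t].
/o/ — between /t/ and /s/; rule 2 does not apply here → [o].
/s/ (between /o/ and /a/) occurs between two vowels → [z] by rule 3.
/a/ (between /s/ and /n/): before a nasal consonant, so rule 2 applies → [ã].
/n/ (between /a/ and /x/) is unaffected → [n].
/x/ (between /n/ and /a/) is unaffected → [x].
/a/ — between /x/ and /t/; rule 2 does not apply here → [a].
Rule 1 applies to /t/ (word-final: word-finally) → [ʔ].

[nuroxtozãnxaʔ]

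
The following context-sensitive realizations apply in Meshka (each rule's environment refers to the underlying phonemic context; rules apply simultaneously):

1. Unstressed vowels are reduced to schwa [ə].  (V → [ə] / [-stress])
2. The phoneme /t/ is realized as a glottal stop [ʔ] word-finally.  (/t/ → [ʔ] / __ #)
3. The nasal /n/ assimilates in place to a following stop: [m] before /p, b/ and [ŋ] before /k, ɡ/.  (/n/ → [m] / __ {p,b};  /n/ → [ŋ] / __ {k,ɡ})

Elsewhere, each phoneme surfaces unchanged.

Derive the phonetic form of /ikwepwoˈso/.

/i/ meets the environment for rule 1 (in an unstressed syllable) → [ə].
/e/ — between /w/ and /p/, in an unstressed syllable — surfaces as [ə] (rule 1).
/o/ (between /w/ and /s/): in an unstressed syllable, so rule 1 applies → [ə].
/o/ (word-final): rule 1 targets it, but not in an unstressed syllable → unchanged [o].

[əkwəpwəˈso]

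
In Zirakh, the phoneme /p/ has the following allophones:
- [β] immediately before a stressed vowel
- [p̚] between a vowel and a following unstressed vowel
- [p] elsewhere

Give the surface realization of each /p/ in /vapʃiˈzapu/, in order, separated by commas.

Occurrence 1 (position 3): no conditioning environment matches → elsewhere allophone [p].
Occurrence 2 (position 8): between a vowel and a following unstressed vowel → [p̚].

[p], [p̚]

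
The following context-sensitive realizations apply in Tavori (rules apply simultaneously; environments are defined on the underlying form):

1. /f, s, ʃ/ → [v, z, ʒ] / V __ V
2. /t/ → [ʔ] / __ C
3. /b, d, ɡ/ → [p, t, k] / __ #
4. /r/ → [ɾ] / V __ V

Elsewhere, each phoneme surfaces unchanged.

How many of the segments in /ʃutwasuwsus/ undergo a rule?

Segments that undergo a rule: /t/ → [ʔ] (rule 2); /s/ → [z] (rule 1).
All other segments surface unchanged.

2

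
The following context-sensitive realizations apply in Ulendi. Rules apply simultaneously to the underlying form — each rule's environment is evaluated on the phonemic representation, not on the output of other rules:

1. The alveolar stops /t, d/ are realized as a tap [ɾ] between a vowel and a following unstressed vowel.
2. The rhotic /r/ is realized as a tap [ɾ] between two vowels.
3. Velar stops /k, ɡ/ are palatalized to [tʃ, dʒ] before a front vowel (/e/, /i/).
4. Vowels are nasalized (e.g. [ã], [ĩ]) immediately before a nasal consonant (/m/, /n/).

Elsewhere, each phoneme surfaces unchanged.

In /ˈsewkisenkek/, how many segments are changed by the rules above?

Segments that undergo a rule: /k/ → [tʃ] (rule 3); /e/ → [ẽ] (rule 4); /k/ → [tʃ] (rule 3).
All other segments surface unchanged.

3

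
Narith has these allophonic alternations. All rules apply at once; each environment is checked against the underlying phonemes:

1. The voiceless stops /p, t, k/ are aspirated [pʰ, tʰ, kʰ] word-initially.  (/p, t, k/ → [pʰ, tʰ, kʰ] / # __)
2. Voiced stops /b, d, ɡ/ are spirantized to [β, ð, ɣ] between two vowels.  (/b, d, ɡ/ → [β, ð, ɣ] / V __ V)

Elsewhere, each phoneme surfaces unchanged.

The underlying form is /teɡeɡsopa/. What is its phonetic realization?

/t/ — word-initial, word-initially — surfaces as [tʰ] (rule 1).
/ɡ/ (between /e/ and /e/) occurs between two vowels → [ɣ] by rule 2.
/ɡ/ — between /e/ and /s/; rule 2 does not apply here → [ɡ].
/p/ (between /o/ and /a/) fails the environment for rule 1, so it stays [p].

[tʰeɣeɡsopa]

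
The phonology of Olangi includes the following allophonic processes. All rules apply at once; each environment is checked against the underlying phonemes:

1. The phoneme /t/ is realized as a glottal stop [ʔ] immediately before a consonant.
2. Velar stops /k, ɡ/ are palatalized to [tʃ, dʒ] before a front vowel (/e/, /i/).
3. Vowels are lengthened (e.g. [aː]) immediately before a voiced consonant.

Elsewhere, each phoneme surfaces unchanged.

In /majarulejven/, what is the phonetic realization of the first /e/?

[eː]

/e/ — between /l/ and /j/, before a voiced consonant — surfaces as [eː] (rule 3).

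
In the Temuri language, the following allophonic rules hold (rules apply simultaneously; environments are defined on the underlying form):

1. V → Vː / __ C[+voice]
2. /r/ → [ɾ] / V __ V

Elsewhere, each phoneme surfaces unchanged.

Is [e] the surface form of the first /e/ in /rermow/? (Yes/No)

/e/ meets the environment for rule 1 (before a voiced consonant) → [eː].
The actual realization is [eː], not [e].

No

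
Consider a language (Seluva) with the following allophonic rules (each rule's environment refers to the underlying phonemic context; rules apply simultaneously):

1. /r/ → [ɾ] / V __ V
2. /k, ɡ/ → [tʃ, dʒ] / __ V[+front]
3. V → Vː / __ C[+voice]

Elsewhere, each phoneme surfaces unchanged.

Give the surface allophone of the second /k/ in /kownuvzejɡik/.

[k]

/k/ — word-final; rule 2 does not apply here → [k].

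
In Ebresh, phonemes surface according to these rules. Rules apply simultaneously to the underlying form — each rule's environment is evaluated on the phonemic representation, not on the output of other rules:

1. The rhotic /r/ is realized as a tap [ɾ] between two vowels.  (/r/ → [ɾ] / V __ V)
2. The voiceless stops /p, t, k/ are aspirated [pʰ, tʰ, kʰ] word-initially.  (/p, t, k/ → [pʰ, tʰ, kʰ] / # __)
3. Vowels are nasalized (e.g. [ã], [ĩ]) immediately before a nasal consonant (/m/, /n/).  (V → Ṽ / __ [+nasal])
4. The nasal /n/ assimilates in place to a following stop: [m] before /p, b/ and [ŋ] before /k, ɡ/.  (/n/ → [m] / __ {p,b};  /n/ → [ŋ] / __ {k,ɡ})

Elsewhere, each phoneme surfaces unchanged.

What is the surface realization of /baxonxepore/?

/a/ (between /b/ and /x/) fails the environment for rule 3, so it stays [a].
/o/ (between /x/ and /n/): before a nasal consonant, so rule 3 applies → [õ].
/n/ (between /o/ and /x/) is in the target of rule 4 but the environment (before a labial or velar stop) is not met → [n].
/e/ — between /x/ and /p/; rule 3 does not apply here → [e].
/p/ (between /e/ and /o/) is in the target of rule 2 but the environment (word-initially) is not met → [p].
/o/ (between /p/ and /r/) fails the environment for rule 3, so it stays [o].
/r/ — between /o/ and /e/, between two vowels — surfaces as [ɾ] (rule 1).
/e/ (word-final): rule 3 targets it, but not before a nasal consonant → unchanged [e].

[baxõnxepoɾe]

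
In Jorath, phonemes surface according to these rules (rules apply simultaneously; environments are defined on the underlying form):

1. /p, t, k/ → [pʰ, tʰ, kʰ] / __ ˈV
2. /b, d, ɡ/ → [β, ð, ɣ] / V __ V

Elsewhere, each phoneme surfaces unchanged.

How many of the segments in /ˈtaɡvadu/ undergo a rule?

2

Segments that undergo a rule: /t/ → [tʰ] (rule 1); /d/ → [ð] (rule 2).
All other segments surface unchanged.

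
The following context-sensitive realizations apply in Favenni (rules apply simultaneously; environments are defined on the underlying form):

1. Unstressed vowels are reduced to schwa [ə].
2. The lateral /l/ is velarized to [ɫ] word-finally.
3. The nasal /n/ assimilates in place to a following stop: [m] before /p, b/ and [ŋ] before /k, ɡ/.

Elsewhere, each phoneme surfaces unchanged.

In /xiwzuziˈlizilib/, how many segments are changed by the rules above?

5

Segments that undergo a rule: /i/ → [ə] (rule 1); /u/ → [ə] (rule 1); /i/ → [ə] (rule 1); /i/ → [ə] (rule 1); /i/ → [ə] (rule 1).
All other segments surface unchanged.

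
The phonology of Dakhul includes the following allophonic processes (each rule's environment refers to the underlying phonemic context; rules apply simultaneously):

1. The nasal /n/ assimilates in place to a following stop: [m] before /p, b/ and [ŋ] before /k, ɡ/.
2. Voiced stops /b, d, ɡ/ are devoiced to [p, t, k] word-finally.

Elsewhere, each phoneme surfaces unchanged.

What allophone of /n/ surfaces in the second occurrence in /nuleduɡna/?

/n/ (between /ɡ/ and /a/) fails the environment for rule 1, so it stays [n].

[n]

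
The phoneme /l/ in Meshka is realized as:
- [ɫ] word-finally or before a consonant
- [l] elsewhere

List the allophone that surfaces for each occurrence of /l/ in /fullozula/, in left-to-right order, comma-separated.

[ɫ], [l], [l]

Occurrence 1 (position 3): word-finally or before a consonant → [ɫ].
Occurrence 2 (position 4): no conditioning environment matches → elsewhere allophone [l].
Occurrence 3 (position 8): no conditioning environment matches → elsewhere allophone [l].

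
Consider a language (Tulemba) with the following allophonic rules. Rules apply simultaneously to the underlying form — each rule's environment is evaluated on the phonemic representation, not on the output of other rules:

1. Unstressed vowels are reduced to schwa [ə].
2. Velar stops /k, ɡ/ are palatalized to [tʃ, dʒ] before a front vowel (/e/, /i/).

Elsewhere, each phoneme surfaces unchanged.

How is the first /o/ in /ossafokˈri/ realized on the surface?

[ə]

/o/ meets the environment for rule 1 (in an unstressed syllable) → [ə].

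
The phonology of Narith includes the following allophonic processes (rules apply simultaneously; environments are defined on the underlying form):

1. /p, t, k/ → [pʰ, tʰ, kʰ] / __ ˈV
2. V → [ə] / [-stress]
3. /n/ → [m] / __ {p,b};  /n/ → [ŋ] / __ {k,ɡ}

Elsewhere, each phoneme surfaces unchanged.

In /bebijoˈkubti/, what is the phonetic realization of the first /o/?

/o/ — between /j/ and /k/, in an unstressed syllable — surfaces as [ə] (rule 2).

[ə]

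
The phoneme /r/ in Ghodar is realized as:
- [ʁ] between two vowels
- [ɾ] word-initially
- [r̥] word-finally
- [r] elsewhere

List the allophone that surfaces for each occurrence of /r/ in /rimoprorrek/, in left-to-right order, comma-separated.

Occurrence 1 (position 1): word-initially → [ɾ].
Occurrence 2 (position 6): no conditioning environment matches → elsewhere allophone [r].
Occurrence 3 (position 8): no conditioning environment matches → elsewhere allophone [r].
Occurrence 4 (position 9): no conditioning environment matches → elsewhere allophone [r].

[ɾ], [r], [r], [r]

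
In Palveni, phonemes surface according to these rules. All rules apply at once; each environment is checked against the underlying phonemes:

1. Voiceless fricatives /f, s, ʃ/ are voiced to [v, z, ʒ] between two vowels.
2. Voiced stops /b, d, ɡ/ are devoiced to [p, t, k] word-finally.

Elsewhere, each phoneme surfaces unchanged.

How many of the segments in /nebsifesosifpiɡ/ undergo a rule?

Segments that undergo a rule: /f/ → [v] (rule 1); /s/ → [z] (rule 1); /s/ → [z] (rule 1); /ɡ/ → [k] (rule 2).
All other segments surface unchanged.

4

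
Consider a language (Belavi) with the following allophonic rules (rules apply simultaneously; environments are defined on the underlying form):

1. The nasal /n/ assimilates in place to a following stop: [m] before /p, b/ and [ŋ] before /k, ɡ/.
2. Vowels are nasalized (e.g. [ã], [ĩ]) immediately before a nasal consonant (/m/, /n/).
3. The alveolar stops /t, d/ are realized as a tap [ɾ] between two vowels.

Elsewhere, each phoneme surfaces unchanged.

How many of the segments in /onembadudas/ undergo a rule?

Segments that undergo a rule: /o/ → [õ] (rule 2); /e/ → [ẽ] (rule 2); /d/ → [ɾ] (rule 3); /d/ → [ɾ] (rule 3).
All other segments surface unchanged.

4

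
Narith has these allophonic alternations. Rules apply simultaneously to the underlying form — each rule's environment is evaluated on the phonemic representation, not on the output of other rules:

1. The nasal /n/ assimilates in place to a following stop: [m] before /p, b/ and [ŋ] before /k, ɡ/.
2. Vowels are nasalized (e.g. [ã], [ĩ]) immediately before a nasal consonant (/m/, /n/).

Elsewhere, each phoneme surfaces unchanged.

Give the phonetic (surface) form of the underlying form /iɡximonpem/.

/i/ (word-initial) fails the environment for rule 2, so it stays [i].
/i/ meets the environment for rule 2 (before a nasal consonant) → [ĩ].
Rule 2 applies to /o/ (between /m/ and /n/: before a nasal consonant) → [õ].
/n/ meets the environment for rule 1 (before a labial or velar stop) → [m].
/e/ (between /p/ and /m/) occurs before a nasal consonant → [ẽ] by rule 2.

[iɡxĩmõmpẽm]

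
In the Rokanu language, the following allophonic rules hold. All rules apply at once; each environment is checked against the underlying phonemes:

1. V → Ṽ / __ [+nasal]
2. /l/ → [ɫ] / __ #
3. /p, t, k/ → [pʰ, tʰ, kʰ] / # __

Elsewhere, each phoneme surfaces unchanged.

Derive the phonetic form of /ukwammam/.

[ukwãmmãm]

/u/ (word-initial): rule 1 targets it, but not before a nasal consonant → unchanged [u].
/k/ (between /u/ and /w/) is in the target of rule 3 but the environment (word-initially) is not met → [k].
/w/ (between /k/ and /a/): no rule targets it → [w].
Rule 1 applies to /a/ (between /w/ and /m/: before a nasal consonant) → [ã].
/m/ (between /a/ and /m/): no rule targets it → [m].
/m/ (between /m/ and /a/): no rule targets it → [m].
/a/ (between /m/ and /m/) occurs before a nasal consonant → [ã] by rule 1.
/m/ — not in any rule's target class → [m].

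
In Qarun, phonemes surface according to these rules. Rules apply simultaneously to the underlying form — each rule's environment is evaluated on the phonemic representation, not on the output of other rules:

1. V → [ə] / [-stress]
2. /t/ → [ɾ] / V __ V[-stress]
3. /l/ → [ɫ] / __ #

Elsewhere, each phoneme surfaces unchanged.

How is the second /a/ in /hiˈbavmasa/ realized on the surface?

[ə]

Rule 1 applies to /a/ (between /m/ and /s/: in an unstressed syllable) → [ə].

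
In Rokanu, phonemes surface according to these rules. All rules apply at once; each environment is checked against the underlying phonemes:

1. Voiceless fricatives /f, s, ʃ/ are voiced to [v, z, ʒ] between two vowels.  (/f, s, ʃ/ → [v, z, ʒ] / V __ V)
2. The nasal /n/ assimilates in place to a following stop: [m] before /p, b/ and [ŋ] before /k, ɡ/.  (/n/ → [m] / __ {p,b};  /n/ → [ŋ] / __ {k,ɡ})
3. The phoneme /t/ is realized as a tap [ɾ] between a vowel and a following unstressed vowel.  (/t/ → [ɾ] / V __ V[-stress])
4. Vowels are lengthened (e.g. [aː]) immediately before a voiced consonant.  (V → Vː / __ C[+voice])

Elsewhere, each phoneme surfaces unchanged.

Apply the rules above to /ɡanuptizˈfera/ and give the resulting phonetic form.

/ɡ/ stays [ɡ].
/a/ (between /ɡ/ and /n/): before a voiced consonant, so rule 4 applies → [aː].
/n/ (between /a/ and /u/) fails the environment for rule 2, so it stays [n].
/u/ (between /n/ and /p/): rule 4 targets it, but not before a voiced consonant → unchanged [u].
/p/ (between /u/ and /t/) is unaffected → [p].
/t/ (between /p/ and /i/): rule 3 targets it, but not between a vowel and a following unstressed vowel → unchanged [t].
/i/ (between /t/ and /z/) occurs before a voiced consonant → [iː] by rule 4.
/z/ stays [z].
/f/ — between /z/ and /e/; rule 1 does not apply here → [f].
/e/ meets the environment for rule 4 (before a voiced consonant) → [eː].
/r/ stays [r].
/a/ (word-final) fails the environment for rule 4, so it stays [a].

[ɡaːnuptiːzˈfeːra]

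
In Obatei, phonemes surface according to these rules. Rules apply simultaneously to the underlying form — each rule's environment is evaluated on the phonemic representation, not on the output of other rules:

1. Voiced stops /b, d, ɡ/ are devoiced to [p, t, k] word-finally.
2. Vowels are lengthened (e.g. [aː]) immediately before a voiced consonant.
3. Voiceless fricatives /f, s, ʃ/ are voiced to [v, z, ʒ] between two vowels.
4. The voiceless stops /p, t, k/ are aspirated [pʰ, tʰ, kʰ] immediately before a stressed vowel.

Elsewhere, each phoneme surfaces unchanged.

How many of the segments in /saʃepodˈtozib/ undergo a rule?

6

Segments that undergo a rule: /ʃ/ → [ʒ] (rule 3); /o/ → [oː] (rule 2); /t/ → [tʰ] (rule 4); /o/ → [oː] (rule 2); /i/ → [iː] (rule 2); /b/ → [p] (rule 1).
All other segments surface unchanged.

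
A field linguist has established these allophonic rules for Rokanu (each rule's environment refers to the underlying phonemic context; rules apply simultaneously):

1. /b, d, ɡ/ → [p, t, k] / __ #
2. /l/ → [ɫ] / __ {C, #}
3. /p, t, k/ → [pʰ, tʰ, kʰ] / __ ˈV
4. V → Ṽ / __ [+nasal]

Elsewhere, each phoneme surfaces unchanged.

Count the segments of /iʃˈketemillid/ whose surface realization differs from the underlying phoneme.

4

Segments that undergo a rule: /k/ → [kʰ] (rule 3); /e/ → [ẽ] (rule 4); /l/ → [ɫ] (rule 2); /d/ → [t] (rule 1).
All other segments surface unchanged.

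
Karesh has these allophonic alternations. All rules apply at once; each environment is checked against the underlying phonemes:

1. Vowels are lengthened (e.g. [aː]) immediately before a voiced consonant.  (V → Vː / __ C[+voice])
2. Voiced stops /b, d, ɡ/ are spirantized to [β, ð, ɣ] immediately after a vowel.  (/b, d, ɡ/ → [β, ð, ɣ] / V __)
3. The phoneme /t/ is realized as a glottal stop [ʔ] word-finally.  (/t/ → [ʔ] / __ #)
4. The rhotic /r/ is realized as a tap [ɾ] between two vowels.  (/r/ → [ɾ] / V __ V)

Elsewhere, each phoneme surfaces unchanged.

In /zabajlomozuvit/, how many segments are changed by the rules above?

7

Segments that undergo a rule: /a/ → [aː] (rule 1); /b/ → [β] (rule 2); /a/ → [aː] (rule 1); /o/ → [oː] (rule 1); /o/ → [oː] (rule 1); /u/ → [uː] (rule 1); /t/ → [ʔ] (rule 3).
All other segments surface unchanged.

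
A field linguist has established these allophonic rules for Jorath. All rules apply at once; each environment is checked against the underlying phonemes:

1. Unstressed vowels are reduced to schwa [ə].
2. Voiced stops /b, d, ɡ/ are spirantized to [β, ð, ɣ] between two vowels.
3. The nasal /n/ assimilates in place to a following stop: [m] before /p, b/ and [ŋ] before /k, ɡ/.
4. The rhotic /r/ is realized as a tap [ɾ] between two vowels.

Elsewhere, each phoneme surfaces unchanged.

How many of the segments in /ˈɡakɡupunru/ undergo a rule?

3

Segments that undergo a rule: /u/ → [ə] (rule 1); /u/ → [ə] (rule 1); /u/ → [ə] (rule 1).
All other segments surface unchanged.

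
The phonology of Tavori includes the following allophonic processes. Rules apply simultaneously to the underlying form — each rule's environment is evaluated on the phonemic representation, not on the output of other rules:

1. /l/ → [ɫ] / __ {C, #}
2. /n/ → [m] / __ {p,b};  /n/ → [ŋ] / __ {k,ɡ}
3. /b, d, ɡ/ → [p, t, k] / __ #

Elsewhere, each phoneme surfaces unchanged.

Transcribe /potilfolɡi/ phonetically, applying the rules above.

[potiɫfoɫɡi]

/p/ stays [p].
/o/ stays [o].
/t/ (between /o/ and /i/): no rule targets it → [t].
/i/ — not in any rule's target class → [i].
/l/ meets the environment for rule 1 (word-finally or immediately before a consonant) → [ɫ].
/f/ — not in any rule's target class → [f].
/o/ — not in any rule's target class → [o].
/l/ — between /o/ and /ɡ/, word-finally or immediately before a consonant — surfaces as [ɫ] (rule 1).
/ɡ/ (between /l/ and /i/): rule 3 targets it, but not word-finally → unchanged [ɡ].
/i/ (word-final) is unaffected → [i].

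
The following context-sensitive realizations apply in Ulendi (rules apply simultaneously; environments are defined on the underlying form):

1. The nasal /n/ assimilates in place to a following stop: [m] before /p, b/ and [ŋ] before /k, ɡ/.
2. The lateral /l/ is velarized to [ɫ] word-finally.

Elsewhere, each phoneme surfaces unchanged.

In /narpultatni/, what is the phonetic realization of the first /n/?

[n]

/n/ — word-initial; rule 1 does not apply here → [n].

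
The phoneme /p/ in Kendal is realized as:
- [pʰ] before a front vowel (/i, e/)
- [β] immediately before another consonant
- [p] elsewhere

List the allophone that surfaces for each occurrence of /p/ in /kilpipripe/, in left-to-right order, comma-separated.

[pʰ], [β], [pʰ]

Occurrence 1 (position 4): before a front vowel (/i, e/) → [pʰ].
Occurrence 2 (position 6): immediately before another consonant → [β].
Occurrence 3 (position 9): before a front vowel (/i, e/) → [pʰ].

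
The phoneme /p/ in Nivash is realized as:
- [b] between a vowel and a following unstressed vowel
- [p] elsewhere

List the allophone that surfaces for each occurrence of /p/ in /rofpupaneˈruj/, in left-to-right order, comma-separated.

[p], [b]

Occurrence 1 (position 4): no conditioning environment matches → elsewhere allophone [p].
Occurrence 2 (position 6): between a vowel and a following unstressed vowel → [b].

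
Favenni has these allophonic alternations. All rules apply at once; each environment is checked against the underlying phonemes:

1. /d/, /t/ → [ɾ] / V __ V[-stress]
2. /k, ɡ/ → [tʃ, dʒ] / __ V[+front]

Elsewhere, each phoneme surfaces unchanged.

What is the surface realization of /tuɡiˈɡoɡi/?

[tudʒiˈɡodʒi]

/t/ (word-initial): rule 1 targets it, but not between a vowel and a following unstressed vowel → unchanged [t].
/u/ stays [u].
/ɡ/ meets the environment for rule 2 (before a front vowel) → [dʒ].
/i/ (between /ɡ/ and /ɡ/): no rule targets it → [i].
/ɡ/ (between /i/ and /o/) fails the environment for rule 2, so it stays [ɡ].
/o/ stays [o].
/ɡ/ — between /o/ and /i/, before a front vowel — surfaces as [dʒ] (rule 2).
/i/ (word-final): no rule targets it → [i].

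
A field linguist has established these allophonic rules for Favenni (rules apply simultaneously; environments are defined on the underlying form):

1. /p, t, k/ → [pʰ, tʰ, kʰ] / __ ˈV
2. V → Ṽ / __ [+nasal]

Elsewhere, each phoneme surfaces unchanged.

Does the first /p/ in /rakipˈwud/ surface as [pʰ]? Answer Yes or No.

/p/ (between /i/ and /w/) is in the target of rule 1 but the environment (immediately before a stressed vowel) is not met → [p].
The actual realization is [p], not [pʰ].

No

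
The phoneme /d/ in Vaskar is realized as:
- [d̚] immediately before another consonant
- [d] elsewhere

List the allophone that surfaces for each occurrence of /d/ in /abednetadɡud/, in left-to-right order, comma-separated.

[d̚], [d̚], [d]

Occurrence 1 (position 4): immediately before another consonant → [d̚].
Occurrence 2 (position 9): immediately before another consonant → [d̚].
Occurrence 3 (position 12): no conditioning environment matches → elsewhere allophone [d].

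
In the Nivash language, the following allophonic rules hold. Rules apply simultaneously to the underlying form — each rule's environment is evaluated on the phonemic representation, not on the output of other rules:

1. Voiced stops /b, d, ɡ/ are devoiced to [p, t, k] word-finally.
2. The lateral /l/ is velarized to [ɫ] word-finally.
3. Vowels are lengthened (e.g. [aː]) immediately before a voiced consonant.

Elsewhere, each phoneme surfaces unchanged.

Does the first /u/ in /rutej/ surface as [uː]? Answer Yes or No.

/u/ — between /r/ and /t/; rule 3 does not apply here → [u].
The actual realization is [u], not [uː].

No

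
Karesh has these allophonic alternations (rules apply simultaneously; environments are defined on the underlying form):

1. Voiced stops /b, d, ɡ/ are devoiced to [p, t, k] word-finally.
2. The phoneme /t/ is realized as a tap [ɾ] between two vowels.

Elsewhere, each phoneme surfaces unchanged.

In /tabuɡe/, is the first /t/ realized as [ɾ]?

No

/t/ (word-initial) is in the target of rule 2 but the environment (between two vowels) is not met → [t].
The actual realization is [t], not [ɾ].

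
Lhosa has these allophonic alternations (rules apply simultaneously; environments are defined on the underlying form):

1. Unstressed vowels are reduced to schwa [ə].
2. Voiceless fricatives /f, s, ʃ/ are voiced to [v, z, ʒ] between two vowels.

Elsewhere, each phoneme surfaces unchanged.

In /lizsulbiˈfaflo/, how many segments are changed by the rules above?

5

Segments that undergo a rule: /i/ → [ə] (rule 1); /u/ → [ə] (rule 1); /i/ → [ə] (rule 1); /f/ → [v] (rule 2); /o/ → [ə] (rule 1).
All other segments surface unchanged.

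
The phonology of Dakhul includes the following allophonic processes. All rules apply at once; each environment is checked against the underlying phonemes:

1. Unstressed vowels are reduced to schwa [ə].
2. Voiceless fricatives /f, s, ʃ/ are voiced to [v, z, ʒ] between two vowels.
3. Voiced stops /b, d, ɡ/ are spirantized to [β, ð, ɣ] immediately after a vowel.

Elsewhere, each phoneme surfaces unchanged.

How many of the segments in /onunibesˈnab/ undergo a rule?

6

Segments that undergo a rule: /o/ → [ə] (rule 1); /u/ → [ə] (rule 1); /i/ → [ə] (rule 1); /b/ → [β] (rule 3); /e/ → [ə] (rule 1); /b/ → [β] (rule 3).
All other segments surface unchanged.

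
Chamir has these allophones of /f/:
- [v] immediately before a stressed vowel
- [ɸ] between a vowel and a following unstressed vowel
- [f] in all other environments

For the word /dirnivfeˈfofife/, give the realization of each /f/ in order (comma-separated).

[f], [v], [ɸ], [ɸ]

Occurrence 1 (position 7): no conditioning environment matches → elsewhere allophone [f].
Occurrence 2 (position 9): immediately before a stressed vowel → [v].
Occurrence 3 (position 11): between a vowel and a following unstressed vowel → [ɸ].
Occurrence 4 (position 13): between a vowel and a following unstressed vowel → [ɸ].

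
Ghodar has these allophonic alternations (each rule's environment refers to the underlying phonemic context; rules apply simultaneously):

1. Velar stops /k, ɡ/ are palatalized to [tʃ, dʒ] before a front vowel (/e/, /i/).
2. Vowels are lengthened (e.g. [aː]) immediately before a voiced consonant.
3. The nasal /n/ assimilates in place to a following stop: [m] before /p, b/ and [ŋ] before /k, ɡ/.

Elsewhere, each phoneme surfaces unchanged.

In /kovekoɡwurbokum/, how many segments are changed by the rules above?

4

Segments that undergo a rule: /o/ → [oː] (rule 2); /o/ → [oː] (rule 2); /u/ → [uː] (rule 2); /u/ → [uː] (rule 2).
All other segments surface unchanged.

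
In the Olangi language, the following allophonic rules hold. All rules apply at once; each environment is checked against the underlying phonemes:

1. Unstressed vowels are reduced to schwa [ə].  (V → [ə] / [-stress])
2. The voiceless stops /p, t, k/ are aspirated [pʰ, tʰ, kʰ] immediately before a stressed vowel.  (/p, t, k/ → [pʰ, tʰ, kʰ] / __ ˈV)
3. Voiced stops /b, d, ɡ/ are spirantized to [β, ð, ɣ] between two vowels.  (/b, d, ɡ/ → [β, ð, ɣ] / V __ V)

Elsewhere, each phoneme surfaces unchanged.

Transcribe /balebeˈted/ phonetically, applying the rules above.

[bələβəˈtʰed]

/b/ — word-initial; rule 3 does not apply here → [b].
/a/ (between /b/ and /l/): in an unstressed syllable, so rule 1 applies → [ə].
Rule 1 applies to /e/ (between /l/ and /b/: in an unstressed syllable) → [ə].
/b/ (between /e/ and /e/): between two vowels, so rule 3 applies → [β].
/e/ — between /b/ and /t/, in an unstressed syllable — surfaces as [ə] (rule 1).
Rule 2 applies to /t/ (between /e/ and /e/: immediately before a stressed vowel) → [tʰ].
/e/ (between /t/ and /d/) is in the target of rule 1 but the environment (in an unstressed syllable) is not met → [e].
/d/ — word-final; rule 3 does not apply here → [d].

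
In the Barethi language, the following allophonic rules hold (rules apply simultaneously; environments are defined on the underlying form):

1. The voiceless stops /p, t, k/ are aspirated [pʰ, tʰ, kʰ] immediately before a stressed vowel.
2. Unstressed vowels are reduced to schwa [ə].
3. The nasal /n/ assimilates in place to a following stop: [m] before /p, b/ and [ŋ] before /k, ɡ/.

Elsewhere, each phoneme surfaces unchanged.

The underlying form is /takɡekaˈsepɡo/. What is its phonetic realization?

[təkɡəkəˈsepɡə]

/t/ — word-initial; rule 1 does not apply here → [t].
/a/ — between /t/ and /k/, in an unstressed syllable — surfaces as [ə] (rule 2).
/k/ — between /a/ and /ɡ/; rule 1 does not apply here → [k].
/ɡ/ (between /k/ and /e/) is unaffected → [ɡ].
Rule 2 applies to /e/ (between /ɡ/ and /k/: in an unstressed syllable) → [ə].
/k/ (between /e/ and /a/) is in the target of rule 1 but the environment (immediately before a stressed vowel) is not met → [k].
Rule 2 applies to /a/ (between /k/ and /s/: in an unstressed syllable) → [ə].
/s/ stays [s].
/e/ (between /s/ and /p/) is in the target of rule 2 but the environment (in an unstressed syllable) is not met → [e].
/p/ (between /e/ and /ɡ/) is in the target of rule 1 but the environment (immediately before a stressed vowel) is not met → [p].
/ɡ/ (between /p/ and /o/): no rule targets it → [ɡ].
/o/ (word-final) occurs in an unstressed syllable → [ə] by rule 2.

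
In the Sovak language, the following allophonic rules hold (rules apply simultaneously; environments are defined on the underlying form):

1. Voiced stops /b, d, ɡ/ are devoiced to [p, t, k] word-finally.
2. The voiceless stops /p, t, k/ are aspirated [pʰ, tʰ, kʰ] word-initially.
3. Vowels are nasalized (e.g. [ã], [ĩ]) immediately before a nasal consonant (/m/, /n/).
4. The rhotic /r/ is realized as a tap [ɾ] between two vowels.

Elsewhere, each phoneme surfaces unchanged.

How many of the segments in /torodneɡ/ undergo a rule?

Segments that undergo a rule: /t/ → [tʰ] (rule 2); /r/ → [ɾ] (rule 4); /ɡ/ → [k] (rule 1).
All other segments surface unchanged.

3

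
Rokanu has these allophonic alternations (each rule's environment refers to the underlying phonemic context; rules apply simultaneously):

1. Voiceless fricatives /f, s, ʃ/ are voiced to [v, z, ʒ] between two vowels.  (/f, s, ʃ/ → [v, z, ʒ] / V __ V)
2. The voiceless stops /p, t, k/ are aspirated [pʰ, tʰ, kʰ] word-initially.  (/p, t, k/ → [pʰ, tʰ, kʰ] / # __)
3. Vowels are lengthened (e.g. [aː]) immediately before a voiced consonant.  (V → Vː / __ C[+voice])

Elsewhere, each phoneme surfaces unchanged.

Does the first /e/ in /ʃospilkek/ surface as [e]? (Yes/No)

Yes

/e/ (between /k/ and /k/): rule 3 targets it, but not before a voiced consonant → unchanged [e].
The actual realization is [e], which matches [e].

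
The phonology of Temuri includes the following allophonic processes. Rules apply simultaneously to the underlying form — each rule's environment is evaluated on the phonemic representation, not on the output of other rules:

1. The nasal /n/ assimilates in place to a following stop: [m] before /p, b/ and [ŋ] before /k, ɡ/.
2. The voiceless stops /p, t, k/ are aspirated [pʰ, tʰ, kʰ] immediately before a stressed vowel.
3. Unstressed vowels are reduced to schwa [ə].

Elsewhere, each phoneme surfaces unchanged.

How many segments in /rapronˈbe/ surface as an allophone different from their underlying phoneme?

Segments that undergo a rule: /a/ → [ə] (rule 3); /o/ → [ə] (rule 3); /n/ → [m] (rule 1).
All other segments surface unchanged.

3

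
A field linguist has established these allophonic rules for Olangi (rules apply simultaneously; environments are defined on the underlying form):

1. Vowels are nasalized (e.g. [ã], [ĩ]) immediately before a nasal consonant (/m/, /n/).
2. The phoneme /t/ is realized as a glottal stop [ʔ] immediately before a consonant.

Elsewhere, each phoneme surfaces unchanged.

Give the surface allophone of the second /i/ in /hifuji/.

[i]

/i/ (word-final): rule 1 targets it, but not before a nasal consonant → unchanged [i].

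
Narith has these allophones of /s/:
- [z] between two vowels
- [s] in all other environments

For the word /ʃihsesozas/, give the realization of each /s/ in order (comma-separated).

Occurrence 1 (position 4): no conditioning environment matches → elsewhere allophone [s].
Occurrence 2 (position 6): between two vowels → [z].
Occurrence 3 (position 10): no conditioning environment matches → elsewhere allophone [s].

[s], [z], [s]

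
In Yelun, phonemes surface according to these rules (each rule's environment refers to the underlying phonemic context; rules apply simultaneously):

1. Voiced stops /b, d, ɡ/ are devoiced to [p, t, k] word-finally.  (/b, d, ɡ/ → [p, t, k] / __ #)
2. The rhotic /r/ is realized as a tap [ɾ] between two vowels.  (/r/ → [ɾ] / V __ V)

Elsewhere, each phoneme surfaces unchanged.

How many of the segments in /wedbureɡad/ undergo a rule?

2

Segments that undergo a rule: /r/ → [ɾ] (rule 2); /d/ → [t] (rule 1).
All other segments surface unchanged.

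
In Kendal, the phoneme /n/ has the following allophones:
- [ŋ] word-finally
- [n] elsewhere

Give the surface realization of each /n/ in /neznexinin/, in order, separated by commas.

[n], [n], [n], [ŋ]

Occurrence 1 (position 1): no conditioning environment matches → elsewhere allophone [n].
Occurrence 2 (position 4): no conditioning environment matches → elsewhere allophone [n].
Occurrence 3 (position 8): no conditioning environment matches → elsewhere allophone [n].
Occurrence 4 (position 10): word-finally → [ŋ].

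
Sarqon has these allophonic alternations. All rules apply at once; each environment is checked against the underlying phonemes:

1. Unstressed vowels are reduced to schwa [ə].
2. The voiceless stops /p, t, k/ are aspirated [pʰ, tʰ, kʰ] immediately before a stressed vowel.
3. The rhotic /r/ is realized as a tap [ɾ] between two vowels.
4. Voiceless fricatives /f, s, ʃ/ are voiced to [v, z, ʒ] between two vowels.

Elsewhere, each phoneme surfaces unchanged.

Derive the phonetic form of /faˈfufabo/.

[fəˈvuvəbə]

/f/ (word-initial) fails the environment for rule 4, so it stays [f].
/a/ (between /f/ and /f/): in an unstressed syllable, so rule 1 applies → [ə].
/f/ meets the environment for rule 4 (between two vowels) → [v].
/u/ (between /f/ and /f/) fails the environment for rule 1, so it stays [u].
/f/ (between /u/ and /a/): between two vowels, so rule 4 applies → [v].
/a/ (between /f/ and /b/): in an unstressed syllable, so rule 1 applies → [ə].
/b/ stays [b].
/o/ — word-final, in an unstressed syllable — surfaces as [ə] (rule 1).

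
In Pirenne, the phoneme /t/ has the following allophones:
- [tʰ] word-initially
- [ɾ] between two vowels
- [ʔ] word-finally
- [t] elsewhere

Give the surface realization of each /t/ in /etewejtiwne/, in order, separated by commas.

Occurrence 1 (position 2): between two vowels → [ɾ].
Occurrence 2 (position 7): no conditioning environment matches → elsewhere allophone [t].

[ɾ], [t]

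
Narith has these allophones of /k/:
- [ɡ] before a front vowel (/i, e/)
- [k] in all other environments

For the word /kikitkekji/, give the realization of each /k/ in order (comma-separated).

Occurrence 1 (position 1): before a front vowel (/i, e/) → [ɡ].
Occurrence 2 (position 3): before a front vowel (/i, e/) → [ɡ].
Occurrence 3 (position 6): before a front vowel (/i, e/) → [ɡ].
Occurrence 4 (position 8): no conditioning environment matches → elsewhere allophone [k].

[ɡ], [ɡ], [ɡ], [k]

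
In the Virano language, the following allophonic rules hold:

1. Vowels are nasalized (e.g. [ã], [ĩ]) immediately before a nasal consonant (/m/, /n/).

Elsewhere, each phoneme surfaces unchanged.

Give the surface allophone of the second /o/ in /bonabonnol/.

Rule 1 applies to /o/ (between /b/ and /n/: before a nasal consonant) → [õ].

[õ]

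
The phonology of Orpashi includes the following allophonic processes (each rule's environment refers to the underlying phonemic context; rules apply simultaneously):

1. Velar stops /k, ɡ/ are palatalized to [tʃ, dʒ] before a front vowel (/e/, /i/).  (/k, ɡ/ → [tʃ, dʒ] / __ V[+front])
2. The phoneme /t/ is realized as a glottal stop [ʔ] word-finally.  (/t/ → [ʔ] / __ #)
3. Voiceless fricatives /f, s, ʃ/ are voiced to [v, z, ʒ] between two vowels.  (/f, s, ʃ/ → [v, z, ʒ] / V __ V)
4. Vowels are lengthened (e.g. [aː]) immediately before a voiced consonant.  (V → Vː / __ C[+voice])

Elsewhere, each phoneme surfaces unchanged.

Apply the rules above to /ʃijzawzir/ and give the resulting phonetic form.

/ʃ/ (word-initial) fails the environment for rule 3, so it stays [ʃ].
/i/ (between /ʃ/ and /j/): before a voiced consonant, so rule 4 applies → [iː].
/j/ (between /i/ and /z/): no rule targets it → [j].
/z/ (between /j/ and /a/) is unaffected → [z].
Rule 4 applies to /a/ (between /z/ and /w/: before a voiced consonant) → [aː].
/w/ — not in any rule's target class → [w].
/z/ (between /w/ and /i/): no rule targets it → [z].
/i/ (between /z/ and /r/): before a voiced consonant, so rule 4 applies → [iː].
/r/ stays [r].

[ʃiːjzaːwziːr]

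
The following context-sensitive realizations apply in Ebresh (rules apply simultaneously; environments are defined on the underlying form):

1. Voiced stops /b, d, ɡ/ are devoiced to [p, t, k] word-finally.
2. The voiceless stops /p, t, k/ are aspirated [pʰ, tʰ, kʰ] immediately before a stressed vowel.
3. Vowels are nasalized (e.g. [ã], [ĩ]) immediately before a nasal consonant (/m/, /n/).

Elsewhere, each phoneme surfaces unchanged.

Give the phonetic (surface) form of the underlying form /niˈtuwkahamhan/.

/n/ (word-initial): no rule targets it → [n].
/i/ (between /n/ and /t/) fails the environment for rule 3, so it stays [i].
/t/ — between /i/ and /u/, immediately before a stressed vowel — surfaces as [tʰ] (rule 2).
/u/ (between /t/ and /w/): rule 3 targets it, but not before a nasal consonant → unchanged [u].
/w/ (between /u/ and /k/) is unaffected → [w].
/k/ — between /w/ and /a/; rule 2 does not apply here → [k].
/a/ (between /k/ and /h/) is in the target of rule 3 but the environment (before a nasal consonant) is not met → [a].
/h/ (between /a/ and /a/): no rule targets it → [h].
/a/ — between /h/ and /m/, before a nasal consonant — surfaces as [ã] (rule 3).
/m/ (between /a/ and /h/) is unaffected → [m].
/h/ stays [h].
Rule 3 applies to /a/ (between /h/ and /n/: before a nasal consonant) → [ã].
/n/ (word-final) is unaffected → [n].

[niˈtʰuwkahãmhãn]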